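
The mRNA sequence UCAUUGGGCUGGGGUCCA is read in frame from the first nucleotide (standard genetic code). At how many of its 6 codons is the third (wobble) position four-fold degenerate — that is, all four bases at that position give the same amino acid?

4

Codon 1 UCA (Ser): third position 4-fold.
Codon 2 UUG (Leu): third position 2-fold.
Codon 3 GGC (Gly): third position 4-fold.
Codon 4 UGG (Trp): third position 1-fold.
Codon 5 GGU (Gly): third position 4-fold.
Codon 6 CCA (Pro): third position 4-fold.
Four-fold degenerate third positions: 4.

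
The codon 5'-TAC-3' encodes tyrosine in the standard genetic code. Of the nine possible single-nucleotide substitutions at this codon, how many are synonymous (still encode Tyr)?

Position 1: none → 0 synonymous.
Position 2: none → 0 synonymous.
Position 3: TAT → 1 synonymous.
Total: 0 + 0 + 1 = 1.

1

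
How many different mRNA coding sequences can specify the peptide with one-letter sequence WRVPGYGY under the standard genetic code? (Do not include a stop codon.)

Trp: 1 codon.
Arg: 6 codons.
Val: 4 codons.
Pro: 4 codons.
Gly: 4 codons.
Tyr: 2 codons.
Gly: 4 codons.
Tyr: 2 codons.
1 × 6 × 4 × 4 × 4 × 2 × 4 × 2 = 6144.

6144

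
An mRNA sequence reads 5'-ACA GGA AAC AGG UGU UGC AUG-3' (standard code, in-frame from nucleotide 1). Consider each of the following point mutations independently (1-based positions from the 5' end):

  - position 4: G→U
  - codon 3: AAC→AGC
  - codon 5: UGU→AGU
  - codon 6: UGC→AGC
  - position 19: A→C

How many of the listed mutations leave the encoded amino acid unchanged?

Codon 2: GGA (Gly) → UGA (Stop) — nonsense.
Codon 3: AAC (Asn) → AGC (Ser) — missense.
Codon 5: UGU (Cys) → AGU (Ser) — missense.
Codon 6: UGC (Cys) → AGC (Ser) — missense.
Codon 7: AUG (Met) → CUG (Leu) — missense.
Synonymous: 0 of 5.

0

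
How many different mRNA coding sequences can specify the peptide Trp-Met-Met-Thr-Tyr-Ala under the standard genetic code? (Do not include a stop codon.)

Trp: 1 codon.
Met: 1 codon.
Met: 1 codon.
Thr: 4 codons.
Tyr: 2 codons.
Ala: 4 codons.
1 × 1 × 1 × 4 × 2 × 4 = 32.

32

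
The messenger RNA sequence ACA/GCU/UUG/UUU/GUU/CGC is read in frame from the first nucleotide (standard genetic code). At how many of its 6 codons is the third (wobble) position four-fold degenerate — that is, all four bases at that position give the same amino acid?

Codon 1 ACA (Thr): third position 4-fold.
Codon 2 GCU (Ala): third position 4-fold.
Codon 3 UUG (Leu): third position 2-fold.
Codon 4 UUU (Phe): third position 2-fold.
Codon 5 GUU (Val): third position 4-fold.
Codon 6 CGC (Arg): third position 4-fold.
Four-fold degenerate third positions: 4.

4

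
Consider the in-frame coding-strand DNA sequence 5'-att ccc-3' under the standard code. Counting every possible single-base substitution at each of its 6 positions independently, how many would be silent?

Codon 1 (ATT, Ile): 2 synonymous substitutions.
Codon 2 (CCC, Pro): 3 synonymous substitutions.
Total: 2 + 3 = 5.

5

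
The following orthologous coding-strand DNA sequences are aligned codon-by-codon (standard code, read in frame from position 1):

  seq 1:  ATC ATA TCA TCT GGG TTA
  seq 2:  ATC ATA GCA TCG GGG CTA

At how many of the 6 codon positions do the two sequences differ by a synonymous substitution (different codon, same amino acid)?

2

Codon 1: ATC Ile / ATC Ile — identical.
Codon 2: ATA Ile / ATA Ile — identical.
Codon 3: TCA Ser / GCA Ala — nonsynonymous.
Codon 4: TCT Ser / TCG Ser — synonymous.
Codon 5: GGG Gly / GGG Gly — identical.
Codon 6: TTA Leu / CTA Leu — synonymous.
Synonymous differences: 2.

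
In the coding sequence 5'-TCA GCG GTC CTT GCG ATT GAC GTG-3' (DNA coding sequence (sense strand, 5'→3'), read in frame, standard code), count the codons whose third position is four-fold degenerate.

6

Codon 1 TCA (Ser): third position 4-fold.
Codon 2 GCG (Ala): third position 4-fold.
Codon 3 GTC (Val): third position 4-fold.
Codon 4 CTT (Leu): third position 4-fold.
Codon 5 GCG (Ala): third position 4-fold.
Codon 6 ATT (Ile): third position 3-fold.
Codon 7 GAC (Asp): third position 2-fold.
Codon 8 GTG (Val): third position 4-fold.
Four-fold degenerate third positions: 6.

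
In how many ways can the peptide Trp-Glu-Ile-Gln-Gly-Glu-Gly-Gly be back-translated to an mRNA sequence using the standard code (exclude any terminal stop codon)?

Trp: 1 codon.
Glu: 2 codons.
Ile: 3 codons.
Gln: 2 codons.
Gly: 4 codons.
Glu: 2 codons.
Gly: 4 codons.
Gly: 4 codons.
1 × 2 × 3 × 2 × 4 × 2 × 4 × 4 = 1536.

1536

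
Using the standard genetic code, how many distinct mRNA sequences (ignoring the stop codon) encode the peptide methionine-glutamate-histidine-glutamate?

8

Met: 1 codon.
Glu: 2 codons.
His: 2 codons.
Glu: 2 codons.
1 × 2 × 2 × 2 = 8.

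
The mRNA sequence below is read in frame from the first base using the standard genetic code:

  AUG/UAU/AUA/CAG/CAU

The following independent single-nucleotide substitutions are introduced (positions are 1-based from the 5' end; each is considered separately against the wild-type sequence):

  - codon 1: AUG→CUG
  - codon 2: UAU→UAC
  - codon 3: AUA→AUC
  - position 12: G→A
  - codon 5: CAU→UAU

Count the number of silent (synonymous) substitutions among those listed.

Codon 1: AUG (Met) → CUG (Leu) — missense.
Codon 2: UAU (Tyr) → UAC (Tyr) — synonymous.
Codon 3: AUA (Ile) → AUC (Ile) — synonymous.
Codon 4: CAG (Gln) → CAA (Gln) — synonymous.
Codon 5: CAU (His) → UAU (Tyr) — missense.
Synonymous: 3 of 5.

3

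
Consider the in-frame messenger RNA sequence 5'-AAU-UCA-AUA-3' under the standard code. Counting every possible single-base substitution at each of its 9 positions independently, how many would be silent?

Codon 1 (AAU, Asn): 1 synonymous substitution.
Codon 2 (UCA, Ser): 3 synonymous substitutions.
Codon 3 (AUA, Ile): 2 synonymous substitutions.
Total: 1 + 3 + 2 = 6.

6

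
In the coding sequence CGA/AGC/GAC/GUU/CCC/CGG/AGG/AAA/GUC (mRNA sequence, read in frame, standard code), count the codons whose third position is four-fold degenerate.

Codon 1 CGA (Arg): third position 4-fold.
Codon 2 AGC (Ser): third position 2-fold.
Codon 3 GAC (Asp): third position 2-fold.
Codon 4 GUU (Val): third position 4-fold.
Codon 5 CCC (Pro): third position 4-fold.
Codon 6 CGG (Arg): third position 4-fold.
Codon 7 AGG (Arg): third position 2-fold.
Codon 8 AAA (Lys): third position 2-fold.
Codon 9 GUC (Val): third position 4-fold.
Four-fold degenerate third positions: 5.

5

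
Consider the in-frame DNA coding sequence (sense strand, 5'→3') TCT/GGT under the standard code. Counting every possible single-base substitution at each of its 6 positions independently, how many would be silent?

6

Codon 1 (TCT, Ser): 3 synonymous substitutions.
Codon 2 (GGT, Gly): 3 synonymous substitutions.
Total: 3 + 3 = 6.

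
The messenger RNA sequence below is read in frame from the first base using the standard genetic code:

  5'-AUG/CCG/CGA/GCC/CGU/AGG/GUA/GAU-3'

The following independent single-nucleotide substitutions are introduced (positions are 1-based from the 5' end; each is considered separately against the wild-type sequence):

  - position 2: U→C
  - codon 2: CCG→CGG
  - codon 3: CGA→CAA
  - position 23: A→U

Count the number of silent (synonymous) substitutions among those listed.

0

Codon 1: AUG (Met) → ACG (Thr) — missense.
Codon 2: CCG (Pro) → CGG (Arg) — missense.
Codon 3: CGA (Arg) → CAA (Gln) — missense.
Codon 8: GAU (Asp) → GUU (Val) — missense.
Synonymous: 0 of 4.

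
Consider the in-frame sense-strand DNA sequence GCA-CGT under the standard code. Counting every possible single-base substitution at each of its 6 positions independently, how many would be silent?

6

Codon 1 (GCA, Ala): 3 synonymous substitutions.
Codon 2 (CGT, Arg): 3 synonymous substitutions.
Total: 3 + 3 = 6.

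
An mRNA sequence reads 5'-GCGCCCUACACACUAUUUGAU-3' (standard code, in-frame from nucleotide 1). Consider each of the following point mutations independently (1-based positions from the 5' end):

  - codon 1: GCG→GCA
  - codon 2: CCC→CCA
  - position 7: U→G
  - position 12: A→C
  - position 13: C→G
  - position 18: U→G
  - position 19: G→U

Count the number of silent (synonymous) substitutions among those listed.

Codon 1: GCG (Ala) → GCA (Ala) — synonymous.
Codon 2: CCC (Pro) → CCA (Pro) — synonymous.
Codon 3: UAC (Tyr) → GAC (Asp) — missense.
Codon 4: ACA (Thr) → ACC (Thr) — synonymous.
Codon 5: CUA (Leu) → GUA (Val) — missense.
Codon 6: UUU (Phe) → UUG (Leu) — missense.
Codon 7: GAU (Asp) → UAU (Tyr) — missense.
Synonymous: 3 of 7.

3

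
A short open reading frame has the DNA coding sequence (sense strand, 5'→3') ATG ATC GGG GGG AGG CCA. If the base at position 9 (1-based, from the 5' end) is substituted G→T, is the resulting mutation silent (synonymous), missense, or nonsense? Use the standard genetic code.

Position 9 falls in codon 3: GGG → Gly.
After the substitution the codon is GGT → Gly.
Both encode Gly, so the change is synonymous.

silent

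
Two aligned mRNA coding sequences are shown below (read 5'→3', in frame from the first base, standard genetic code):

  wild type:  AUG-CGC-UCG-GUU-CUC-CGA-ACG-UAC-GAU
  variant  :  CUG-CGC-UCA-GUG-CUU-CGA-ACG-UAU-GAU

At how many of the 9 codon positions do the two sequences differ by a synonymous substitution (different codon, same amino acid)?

Codon 1: AUG Met / CUG Leu — nonsynonymous.
Codon 2: CGC Arg / CGC Arg — identical.
Codon 3: UCG Ser / UCA Ser — synonymous.
Codon 4: GUU Val / GUG Val — synonymous.
Codon 5: CUC Leu / CUU Leu — synonymous.
Codon 6: CGA Arg / CGA Arg — identical.
Codon 7: ACG Thr / ACG Thr — identical.
Codon 8: UAC Tyr / UAU Tyr — synonymous.
Codon 9: GAU Asp / GAU Asp — identical.
Synonymous differences: 4.

4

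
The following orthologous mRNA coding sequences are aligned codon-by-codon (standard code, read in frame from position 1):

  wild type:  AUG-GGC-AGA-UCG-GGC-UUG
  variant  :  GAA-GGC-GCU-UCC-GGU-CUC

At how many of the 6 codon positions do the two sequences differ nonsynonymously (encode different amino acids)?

Codon 1: AUG Met / GAA Glu — nonsynonymous.
Codon 2: GGC Gly / GGC Gly — identical.
Codon 3: AGA Arg / GCU Ala — nonsynonymous.
Codon 4: UCG Ser / UCC Ser — synonymous.
Codon 5: GGC Gly / GGU Gly — synonymous.
Codon 6: UUG Leu / CUC Leu — synonymous.
Nonsynonymous differences: 2.

2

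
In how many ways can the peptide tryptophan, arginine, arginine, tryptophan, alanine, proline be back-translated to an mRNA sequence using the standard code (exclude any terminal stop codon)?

Trp: 1 codon.
Arg: 6 codons.
Arg: 6 codons.
Trp: 1 codon.
Ala: 4 codons.
Pro: 4 codons.
1 × 6 × 6 × 1 × 4 × 4 = 576.

576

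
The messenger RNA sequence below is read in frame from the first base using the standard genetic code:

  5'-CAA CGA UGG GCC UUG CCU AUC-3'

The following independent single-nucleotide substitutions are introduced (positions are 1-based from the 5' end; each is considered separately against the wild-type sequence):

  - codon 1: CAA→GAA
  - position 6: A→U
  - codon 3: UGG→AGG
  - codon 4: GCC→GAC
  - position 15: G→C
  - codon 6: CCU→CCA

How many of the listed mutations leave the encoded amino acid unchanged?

2

Codon 1: CAA (Gln) → GAA (Glu) — missense.
Codon 2: CGA (Arg) → CGU (Arg) — synonymous.
Codon 3: UGG (Trp) → AGG (Arg) — missense.
Codon 4: GCC (Ala) → GAC (Asp) — missense.
Codon 5: UUG (Leu) → UUC (Phe) — missense.
Codon 6: CCU (Pro) → CCA (Pro) — synonymous.
Synonymous: 2 of 6.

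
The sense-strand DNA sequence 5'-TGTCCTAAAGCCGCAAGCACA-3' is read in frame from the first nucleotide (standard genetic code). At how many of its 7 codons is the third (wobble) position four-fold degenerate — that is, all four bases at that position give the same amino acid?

4

Codon 1 TGT (Cys): third position 2-fold.
Codon 2 CCT (Pro): third position 4-fold.
Codon 3 AAA (Lys): third position 2-fold.
Codon 4 GCC (Ala): third position 4-fold.
Codon 5 GCA (Ala): third position 4-fold.
Codon 6 AGC (Ser): third position 2-fold.
Codon 7 ACA (Thr): third position 4-fold.
Four-fold degenerate third positions: 4.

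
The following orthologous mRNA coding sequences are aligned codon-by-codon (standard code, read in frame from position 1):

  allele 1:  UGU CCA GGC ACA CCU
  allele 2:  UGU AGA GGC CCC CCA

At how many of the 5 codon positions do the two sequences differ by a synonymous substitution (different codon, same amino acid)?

Codon 1: UGU Cys / UGU Cys — identical.
Codon 2: CCA Pro / AGA Arg — nonsynonymous.
Codon 3: GGC Gly / GGC Gly — identical.
Codon 4: ACA Thr / CCC Pro — nonsynonymous.
Codon 5: CCU Pro / CCA Pro — synonymous.
Synonymous differences: 1.

1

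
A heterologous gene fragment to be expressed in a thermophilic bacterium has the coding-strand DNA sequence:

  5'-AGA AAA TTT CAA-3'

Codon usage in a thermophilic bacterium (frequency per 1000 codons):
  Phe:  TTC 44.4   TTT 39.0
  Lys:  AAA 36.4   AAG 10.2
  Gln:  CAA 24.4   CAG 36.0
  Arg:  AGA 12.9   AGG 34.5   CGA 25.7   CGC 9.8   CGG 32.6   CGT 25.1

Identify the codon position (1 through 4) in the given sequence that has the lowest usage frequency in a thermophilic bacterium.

1

Codon 1 AGA (Arg): 12.9 per 1000.
Codon 2 AAA (Lys): 36.4 per 1000.
Codon 3 TTT (Phe): 39.0 per 1000.
Codon 4 CAA (Gln): 24.4 per 1000.
Lowest frequency is 12.9 at codon 1.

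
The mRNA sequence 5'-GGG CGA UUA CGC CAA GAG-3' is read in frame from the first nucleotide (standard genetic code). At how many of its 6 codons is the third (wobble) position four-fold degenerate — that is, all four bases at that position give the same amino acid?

Codon 1 GGG (Gly): third position 4-fold.
Codon 2 CGA (Arg): third position 4-fold.
Codon 3 UUA (Leu): third position 2-fold.
Codon 4 CGC (Arg): third position 4-fold.
Codon 5 CAA (Gln): third position 2-fold.
Codon 6 GAG (Glu): third position 2-fold.
Four-fold degenerate third positions: 3.

3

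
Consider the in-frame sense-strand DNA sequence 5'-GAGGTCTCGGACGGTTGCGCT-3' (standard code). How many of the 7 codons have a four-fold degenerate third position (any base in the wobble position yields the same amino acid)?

Codon 1 GAG (Glu): third position 2-fold.
Codon 2 GTC (Val): third position 4-fold.
Codon 3 TCG (Ser): third position 4-fold.
Codon 4 GAC (Asp): third position 2-fold.
Codon 5 GGT (Gly): third position 4-fold.
Codon 6 TGC (Cys): third position 2-fold.
Codon 7 GCT (Ala): third position 4-fold.
Four-fold degenerate third positions: 4.

4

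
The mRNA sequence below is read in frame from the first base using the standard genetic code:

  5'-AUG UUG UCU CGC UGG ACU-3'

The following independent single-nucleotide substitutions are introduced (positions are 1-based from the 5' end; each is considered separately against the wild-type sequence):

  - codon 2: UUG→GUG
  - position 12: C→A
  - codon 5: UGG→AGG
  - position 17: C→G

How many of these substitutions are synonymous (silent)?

1

Codon 2: UUG (Leu) → GUG (Val) — missense.
Codon 4: CGC (Arg) → CGA (Arg) — synonymous.
Codon 5: UGG (Trp) → AGG (Arg) — missense.
Codon 6: ACU (Thr) → AGU (Ser) — missense.
Synonymous: 1 of 4.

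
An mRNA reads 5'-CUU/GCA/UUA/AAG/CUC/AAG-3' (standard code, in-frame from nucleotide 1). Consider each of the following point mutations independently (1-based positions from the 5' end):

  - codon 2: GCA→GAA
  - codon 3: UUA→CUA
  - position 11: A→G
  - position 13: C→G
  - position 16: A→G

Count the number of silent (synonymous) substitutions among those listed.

1

Codon 2: GCA (Ala) → GAA (Glu) — missense.
Codon 3: UUA (Leu) → CUA (Leu) — synonymous.
Codon 4: AAG (Lys) → AGG (Arg) — missense.
Codon 5: CUC (Leu) → GUC (Val) — missense.
Codon 6: AAG (Lys) → GAG (Glu) — missense.
Synonymous: 1 of 5.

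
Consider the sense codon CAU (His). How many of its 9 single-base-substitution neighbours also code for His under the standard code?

1

Position 1: none → 0 synonymous.
Position 2: none → 0 synonymous.
Position 3: CAC → 1 synonymous.
Total: 0 + 0 + 1 = 1.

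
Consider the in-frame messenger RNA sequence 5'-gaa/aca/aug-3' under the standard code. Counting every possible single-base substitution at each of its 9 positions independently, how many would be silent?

Codon 1 (GAA, Glu): 1 synonymous substitution.
Codon 2 (ACA, Thr): 3 synonymous substitutions.
Codon 3 (AUG, Met): 0 synonymous substitutions.
Total: 1 + 3 + 0 = 4.

4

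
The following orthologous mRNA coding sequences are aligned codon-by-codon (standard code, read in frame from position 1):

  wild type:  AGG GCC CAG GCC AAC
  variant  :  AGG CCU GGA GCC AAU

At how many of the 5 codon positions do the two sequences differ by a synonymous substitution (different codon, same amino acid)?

1

Codon 1: AGG Arg / AGG Arg — identical.
Codon 2: GCC Ala / CCU Pro — nonsynonymous.
Codon 3: CAG Gln / GGA Gly — nonsynonymous.
Codon 4: GCC Ala / GCC Ala — identical.
Codon 5: AAC Asn / AAU Asn — synonymous.
Synonymous differences: 1.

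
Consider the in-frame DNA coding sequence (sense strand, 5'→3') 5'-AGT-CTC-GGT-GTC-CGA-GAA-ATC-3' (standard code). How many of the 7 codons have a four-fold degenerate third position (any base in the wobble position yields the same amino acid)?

4

Codon 1 AGT (Ser): third position 2-fold.
Codon 2 CTC (Leu): third position 4-fold.
Codon 3 GGT (Gly): third position 4-fold.
Codon 4 GTC (Val): third position 4-fold.
Codon 5 CGA (Arg): third position 4-fold.
Codon 6 GAA (Glu): third position 2-fold.
Codon 7 ATC (Ile): third position 3-fold.
Four-fold degenerate third positions: 4.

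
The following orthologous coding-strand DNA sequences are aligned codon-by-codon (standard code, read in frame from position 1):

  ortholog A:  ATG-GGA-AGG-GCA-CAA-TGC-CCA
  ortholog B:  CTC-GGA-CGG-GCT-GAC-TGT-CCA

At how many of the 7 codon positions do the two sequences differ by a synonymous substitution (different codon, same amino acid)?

3

Codon 1: ATG Met / CTC Leu — nonsynonymous.
Codon 2: GGA Gly / GGA Gly — identical.
Codon 3: AGG Arg / CGG Arg — synonymous.
Codon 4: GCA Ala / GCT Ala — synonymous.
Codon 5: CAA Gln / GAC Asp — nonsynonymous.
Codon 6: TGC Cys / TGT Cys — synonymous.
Codon 7: CCA Pro / CCA Pro — identical.
Synonymous differences: 3.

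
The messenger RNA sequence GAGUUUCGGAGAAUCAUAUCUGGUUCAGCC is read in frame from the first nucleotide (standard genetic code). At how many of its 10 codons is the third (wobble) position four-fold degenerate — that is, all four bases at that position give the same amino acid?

Codon 1 GAG (Glu): third position 2-fold.
Codon 2 UUU (Phe): third position 2-fold.
Codon 3 CGG (Arg): third position 4-fold.
Codon 4 AGA (Arg): third position 2-fold.
Codon 5 AUC (Ile): third position 3-fold.
Codon 6 AUA (Ile): third position 3-fold.
Codon 7 UCU (Ser): third position 4-fold.
Codon 8 GGU (Gly): third position 4-fold.
Codon 9 UCA (Ser): third position 4-fold.
Codon 10 GCC (Ala): third position 4-fold.
Four-fold degenerate third positions: 5.

5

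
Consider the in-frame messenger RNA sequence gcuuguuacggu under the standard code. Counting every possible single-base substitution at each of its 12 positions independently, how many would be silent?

Codon 1 (GCU, Ala): 3 synonymous substitutions.
Codon 2 (UGU, Cys): 1 synonymous substitution.
Codon 3 (UAC, Tyr): 1 synonymous substitution.
Codon 4 (GGU, Gly): 3 synonymous substitutions.
Total: 3 + 1 + 1 + 3 = 8.

8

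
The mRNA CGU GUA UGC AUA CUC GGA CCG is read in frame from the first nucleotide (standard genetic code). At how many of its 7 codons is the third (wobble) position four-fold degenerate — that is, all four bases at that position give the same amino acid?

Codon 1 CGU (Arg): third position 4-fold.
Codon 2 GUA (Val): third position 4-fold.
Codon 3 UGC (Cys): third position 2-fold.
Codon 4 AUA (Ile): third position 3-fold.
Codon 5 CUC (Leu): third position 4-fold.
Codon 6 GGA (Gly): third position 4-fold.
Codon 7 CCG (Pro): third position 4-fold.
Four-fold degenerate third positions: 5.

5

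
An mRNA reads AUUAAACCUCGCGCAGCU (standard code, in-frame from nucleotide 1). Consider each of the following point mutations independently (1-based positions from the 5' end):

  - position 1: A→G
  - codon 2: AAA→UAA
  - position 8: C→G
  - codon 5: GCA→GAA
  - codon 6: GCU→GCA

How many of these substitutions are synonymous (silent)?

1

Codon 1: AUU (Ile) → GUU (Val) — missense.
Codon 2: AAA (Lys) → UAA (Stop) — nonsense.
Codon 3: CCU (Pro) → CGU (Arg) — missense.
Codon 5: GCA (Ala) → GAA (Glu) — missense.
Codon 6: GCU (Ala) → GCA (Ala) — synonymous.
Synonymous: 1 of 5.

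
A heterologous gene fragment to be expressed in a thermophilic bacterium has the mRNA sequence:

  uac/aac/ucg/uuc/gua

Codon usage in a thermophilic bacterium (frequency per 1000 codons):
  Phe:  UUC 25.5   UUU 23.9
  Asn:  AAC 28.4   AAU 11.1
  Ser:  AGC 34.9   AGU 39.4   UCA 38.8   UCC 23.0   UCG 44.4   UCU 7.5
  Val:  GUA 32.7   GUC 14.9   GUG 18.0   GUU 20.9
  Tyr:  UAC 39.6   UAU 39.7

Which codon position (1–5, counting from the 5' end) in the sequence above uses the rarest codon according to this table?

4

Codon 1 UAC (Tyr): 39.6 per 1000.
Codon 2 AAC (Asn): 28.4 per 1000.
Codon 3 UCG (Ser): 44.4 per 1000.
Codon 4 UUC (Phe): 25.5 per 1000.
Codon 5 GUA (Val): 32.7 per 1000.
Lowest frequency is 25.5 at codon 4.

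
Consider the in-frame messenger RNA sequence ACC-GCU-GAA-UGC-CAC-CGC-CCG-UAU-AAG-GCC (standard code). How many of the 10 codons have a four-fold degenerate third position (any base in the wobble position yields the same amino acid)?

Codon 1 ACC (Thr): third position 4-fold.
Codon 2 GCU (Ala): third position 4-fold.
Codon 3 GAA (Glu): third position 2-fold.
Codon 4 UGC (Cys): third position 2-fold.
Codon 5 CAC (His): third position 2-fold.
Codon 6 CGC (Arg): third position 4-fold.
Codon 7 CCG (Pro): third position 4-fold.
Codon 8 UAU (Tyr): third position 2-fold.
Codon 9 AAG (Lys): third position 2-fold.
Codon 10 GCC (Ala): third position 4-fold.
Four-fold degenerate third positions: 5.

5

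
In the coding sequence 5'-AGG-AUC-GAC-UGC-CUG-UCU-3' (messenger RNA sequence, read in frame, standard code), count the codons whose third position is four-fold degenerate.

2

Codon 1 AGG (Arg): third position 2-fold.
Codon 2 AUC (Ile): third position 3-fold.
Codon 3 GAC (Asp): third position 2-fold.
Codon 4 UGC (Cys): third position 2-fold.
Codon 5 CUG (Leu): third position 4-fold.
Codon 6 UCU (Ser): third position 4-fold.
Four-fold degenerate third positions: 2.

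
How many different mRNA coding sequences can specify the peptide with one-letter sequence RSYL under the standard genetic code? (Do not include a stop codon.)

432

Arg: 6 codons.
Ser: 6 codons.
Tyr: 2 codons.
Leu: 6 codons.
6 × 6 × 2 × 6 = 432.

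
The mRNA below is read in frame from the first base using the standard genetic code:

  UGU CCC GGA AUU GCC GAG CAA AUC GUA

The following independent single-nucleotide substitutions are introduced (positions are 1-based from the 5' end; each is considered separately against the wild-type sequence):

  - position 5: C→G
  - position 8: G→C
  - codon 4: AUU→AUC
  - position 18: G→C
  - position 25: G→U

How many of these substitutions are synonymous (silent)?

Codon 2: CCC (Pro) → CGC (Arg) — missense.
Codon 3: GGA (Gly) → GCA (Ala) — missense.
Codon 4: AUU (Ile) → AUC (Ile) — synonymous.
Codon 6: GAG (Glu) → GAC (Asp) — missense.
Codon 9: GUA (Val) → UUA (Leu) — missense.
Synonymous: 1 of 5.

1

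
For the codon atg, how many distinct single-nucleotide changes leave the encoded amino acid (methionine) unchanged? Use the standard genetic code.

0

Position 1: none → 0 synonymous.
Position 2: none → 0 synonymous.
Position 3: none → 0 synonymous.
Total: 0 + 0 + 0 = 0.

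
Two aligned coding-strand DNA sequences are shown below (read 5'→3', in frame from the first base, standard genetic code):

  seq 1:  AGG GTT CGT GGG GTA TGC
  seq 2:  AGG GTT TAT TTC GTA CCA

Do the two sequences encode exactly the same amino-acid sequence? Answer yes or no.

Codon 1: AGG Arg / AGG Arg — identical.
Codon 2: GTT Val / GTT Val — identical.
Codon 3: CGT Arg / TAT Tyr — nonsynonymous.
Codon 4: GGG Gly / TTC Phe — nonsynonymous.
Codon 5: GTA Val / GTA Val — identical.
Codon 6: TGC Cys / CCA Pro — nonsynonymous.
Nonsynonymous differences: 3 → different protein.

no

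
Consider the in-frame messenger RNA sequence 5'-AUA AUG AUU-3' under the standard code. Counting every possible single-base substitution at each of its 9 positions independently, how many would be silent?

Codon 1 (AUA, Ile): 2 synonymous substitutions.
Codon 2 (AUG, Met): 0 synonymous substitutions.
Codon 3 (AUU, Ile): 2 synonymous substitutions.
Total: 2 + 0 + 2 = 4.

4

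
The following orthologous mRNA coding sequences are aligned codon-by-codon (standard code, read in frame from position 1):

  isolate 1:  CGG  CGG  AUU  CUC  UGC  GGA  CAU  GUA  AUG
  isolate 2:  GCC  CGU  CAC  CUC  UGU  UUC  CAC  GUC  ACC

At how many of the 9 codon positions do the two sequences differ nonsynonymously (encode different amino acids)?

Codon 1: CGG Arg / GCC Ala — nonsynonymous.
Codon 2: CGG Arg / CGU Arg — synonymous.
Codon 3: AUU Ile / CAC His — nonsynonymous.
Codon 4: CUC Leu / CUC Leu — identical.
Codon 5: UGC Cys / UGU Cys — synonymous.
Codon 6: GGA Gly / UUC Phe — nonsynonymous.
Codon 7: CAU His / CAC His — synonymous.
Codon 8: GUA Val / GUC Val — synonymous.
Codon 9: AUG Met / ACC Thr — nonsynonymous.
Nonsynonymous differences: 4.

4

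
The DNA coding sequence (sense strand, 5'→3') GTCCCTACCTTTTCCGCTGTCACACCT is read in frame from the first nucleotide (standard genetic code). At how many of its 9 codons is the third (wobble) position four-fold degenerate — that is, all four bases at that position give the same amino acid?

Codon 1 GTC (Val): third position 4-fold.
Codon 2 CCT (Pro): third position 4-fold.
Codon 3 ACC (Thr): third position 4-fold.
Codon 4 TTT (Phe): third position 2-fold.
Codon 5 TCC (Ser): third position 4-fold.
Codon 6 GCT (Ala): third position 4-fold.
Codon 7 GTC (Val): third position 4-fold.
Codon 8 ACA (Thr): third position 4-fold.
Codon 9 CCT (Pro): third position 4-fold.
Four-fold degenerate third positions: 8.

8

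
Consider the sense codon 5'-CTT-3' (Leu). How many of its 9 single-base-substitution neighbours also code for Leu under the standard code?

3

Position 1: none → 0 synonymous.
Position 2: none → 0 synonymous.
Position 3: CTC, CTA, CTG → 3 synonymous.
Total: 0 + 0 + 3 = 3.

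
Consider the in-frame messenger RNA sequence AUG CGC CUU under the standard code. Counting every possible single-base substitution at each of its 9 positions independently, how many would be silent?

6

Codon 1 (AUG, Met): 0 synonymous substitutions.
Codon 2 (CGC, Arg): 3 synonymous substitutions.
Codon 3 (CUU, Leu): 3 synonymous substitutions.
Total: 0 + 3 + 3 = 6.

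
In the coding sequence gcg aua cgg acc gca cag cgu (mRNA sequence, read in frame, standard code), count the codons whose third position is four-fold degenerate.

5

Codon 1 GCG (Ala): third position 4-fold.
Codon 2 AUA (Ile): third position 3-fold.
Codon 3 CGG (Arg): third position 4-fold.
Codon 4 ACC (Thr): third position 4-fold.
Codon 5 GCA (Ala): third position 4-fold.
Codon 6 CAG (Gln): third position 2-fold.
Codon 7 CGU (Arg): third position 4-fold.
Four-fold degenerate third positions: 5.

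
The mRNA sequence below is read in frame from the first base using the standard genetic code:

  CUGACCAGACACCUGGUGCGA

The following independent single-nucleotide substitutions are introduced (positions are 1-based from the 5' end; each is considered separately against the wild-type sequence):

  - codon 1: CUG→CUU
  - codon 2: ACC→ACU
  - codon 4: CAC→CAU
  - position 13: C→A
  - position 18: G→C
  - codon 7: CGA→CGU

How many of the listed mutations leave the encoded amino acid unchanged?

Codon 1: CUG (Leu) → CUU (Leu) — synonymous.
Codon 2: ACC (Thr) → ACU (Thr) — synonymous.
Codon 4: CAC (His) → CAU (His) — synonymous.
Codon 5: CUG (Leu) → AUG (Met) — missense.
Codon 6: GUG (Val) → GUC (Val) — synonymous.
Codon 7: CGA (Arg) → CGU (Arg) — synonymous.
Synonymous: 5 of 6.

5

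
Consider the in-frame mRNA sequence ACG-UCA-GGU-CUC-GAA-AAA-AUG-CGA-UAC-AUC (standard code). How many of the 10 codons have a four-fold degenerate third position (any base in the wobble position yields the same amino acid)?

Codon 1 ACG (Thr): third position 4-fold.
Codon 2 UCA (Ser): third position 4-fold.
Codon 3 GGU (Gly): third position 4-fold.
Codon 4 CUC (Leu): third position 4-fold.
Codon 5 GAA (Glu): third position 2-fold.
Codon 6 AAA (Lys): third position 2-fold.
Codon 7 AUG (Met): third position 1-fold.
Codon 8 CGA (Arg): third position 4-fold.
Codon 9 UAC (Tyr): third position 2-fold.
Codon 10 AUC (Ile): third position 3-fold.
Four-fold degenerate third positions: 5.

5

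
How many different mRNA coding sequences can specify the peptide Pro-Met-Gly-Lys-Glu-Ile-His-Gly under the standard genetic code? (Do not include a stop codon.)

1536

Pro: 4 codons.
Met: 1 codon.
Gly: 4 codons.
Lys: 2 codons.
Glu: 2 codons.
Ile: 3 codons.
His: 2 codons.
Gly: 4 codons.
4 × 1 × 4 × 2 × 2 × 3 × 2 × 4 = 1536.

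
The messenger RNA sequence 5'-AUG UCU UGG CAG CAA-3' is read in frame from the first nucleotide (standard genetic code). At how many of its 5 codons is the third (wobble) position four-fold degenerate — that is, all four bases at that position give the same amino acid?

Codon 1 AUG (Met): third position 1-fold.
Codon 2 UCU (Ser): third position 4-fold.
Codon 3 UGG (Trp): third position 1-fold.
Codon 4 CAG (Gln): third position 2-fold.
Codon 5 CAA (Gln): third position 2-fold.
Four-fold degenerate third positions: 1.

1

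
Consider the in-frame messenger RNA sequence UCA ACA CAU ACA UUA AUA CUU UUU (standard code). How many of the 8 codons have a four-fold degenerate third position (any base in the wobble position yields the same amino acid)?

4

Codon 1 UCA (Ser): third position 4-fold.
Codon 2 ACA (Thr): third position 4-fold.
Codon 3 CAU (His): third position 2-fold.
Codon 4 ACA (Thr): third position 4-fold.
Codon 5 UUA (Leu): third position 2-fold.
Codon 6 AUA (Ile): third position 3-fold.
Codon 7 CUU (Leu): third position 4-fold.
Codon 8 UUU (Phe): third position 2-fold.
Four-fold degenerate third positions: 4.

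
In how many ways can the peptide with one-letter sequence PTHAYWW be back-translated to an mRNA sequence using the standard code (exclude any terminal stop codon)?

Pro: 4 codons.
Thr: 4 codons.
His: 2 codons.
Ala: 4 codons.
Tyr: 2 codons.
Trp: 1 codon.
Trp: 1 codon.
4 × 4 × 2 × 4 × 2 × 1 × 1 = 256.

256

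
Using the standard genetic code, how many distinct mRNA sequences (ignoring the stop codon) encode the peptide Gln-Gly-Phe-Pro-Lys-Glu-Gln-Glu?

1024

Gln: 2 codons.
Gly: 4 codons.
Phe: 2 codons.
Pro: 4 codons.
Lys: 2 codons.
Glu: 2 codons.
Gln: 2 codons.
Glu: 2 codons.
2 × 4 × 2 × 4 × 2 × 2 × 2 × 2 = 1024.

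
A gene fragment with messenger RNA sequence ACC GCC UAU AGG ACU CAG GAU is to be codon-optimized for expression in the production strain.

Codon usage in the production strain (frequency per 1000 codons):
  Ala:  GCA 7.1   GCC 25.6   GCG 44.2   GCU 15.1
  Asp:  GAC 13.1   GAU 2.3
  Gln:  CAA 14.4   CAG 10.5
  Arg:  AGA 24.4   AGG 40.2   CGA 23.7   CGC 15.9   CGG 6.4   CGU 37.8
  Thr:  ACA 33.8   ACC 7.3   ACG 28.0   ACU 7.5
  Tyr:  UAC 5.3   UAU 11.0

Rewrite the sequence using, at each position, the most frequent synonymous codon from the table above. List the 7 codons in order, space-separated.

ACA GCG UAU AGG ACA CAA GAC

Codon 1 (Thr): best is ACA at 33.8.
Codon 2 (Ala): best is GCG at 44.2.
Codon 3 (Tyr): best is UAU at 11.0.
Codon 4 (Arg): best is AGG at 40.2.
Codon 5 (Thr): best is ACA at 33.8.
Codon 6 (Gln): best is CAA at 14.4.
Codon 7 (Asp): best is GAC at 13.1.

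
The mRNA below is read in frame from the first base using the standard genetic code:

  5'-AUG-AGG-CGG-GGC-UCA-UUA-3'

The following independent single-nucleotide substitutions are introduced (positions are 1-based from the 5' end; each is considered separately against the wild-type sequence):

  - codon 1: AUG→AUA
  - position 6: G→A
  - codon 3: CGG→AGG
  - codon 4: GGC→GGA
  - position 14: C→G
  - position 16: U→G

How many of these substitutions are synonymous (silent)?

3

Codon 1: AUG (Met) → AUA (Ile) — missense.
Codon 2: AGG (Arg) → AGA (Arg) — synonymous.
Codon 3: CGG (Arg) → AGG (Arg) — synonymous.
Codon 4: GGC (Gly) → GGA (Gly) — synonymous.
Codon 5: UCA (Ser) → UGA (Stop) — nonsense.
Codon 6: UUA (Leu) → GUA (Val) — missense.
Synonymous: 3 of 6.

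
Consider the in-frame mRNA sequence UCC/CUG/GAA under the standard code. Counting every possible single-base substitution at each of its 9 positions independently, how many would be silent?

Codon 1 (UCC, Ser): 3 synonymous substitutions.
Codon 2 (CUG, Leu): 4 synonymous substitutions.
Codon 3 (GAA, Glu): 1 synonymous substitution.
Total: 3 + 4 + 1 = 8.

8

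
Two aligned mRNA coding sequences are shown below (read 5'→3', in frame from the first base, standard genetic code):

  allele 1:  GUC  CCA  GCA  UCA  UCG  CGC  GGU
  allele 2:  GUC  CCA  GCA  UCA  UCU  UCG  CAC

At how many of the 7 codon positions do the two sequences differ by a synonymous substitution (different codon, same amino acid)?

1

Codon 1: GUC Val / GUC Val — identical.
Codon 2: CCA Pro / CCA Pro — identical.
Codon 3: GCA Ala / GCA Ala — identical.
Codon 4: UCA Ser / UCA Ser — identical.
Codon 5: UCG Ser / UCU Ser — synonymous.
Codon 6: CGC Arg / UCG Ser — nonsynonymous.
Codon 7: GGU Gly / CAC His — nonsynonymous.
Synonymous differences: 1.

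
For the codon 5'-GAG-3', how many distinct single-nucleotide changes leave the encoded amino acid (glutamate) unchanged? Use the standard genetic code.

1

Position 1: none → 0 synonymous.
Position 2: none → 0 synonymous.
Position 3: GAA → 1 synonymous.
Total: 0 + 0 + 1 = 1.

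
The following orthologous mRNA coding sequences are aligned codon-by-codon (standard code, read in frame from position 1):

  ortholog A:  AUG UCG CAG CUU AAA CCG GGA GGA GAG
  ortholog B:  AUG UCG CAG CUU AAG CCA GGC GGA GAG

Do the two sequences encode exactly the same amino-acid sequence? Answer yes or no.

yes

Codon 1: AUG Met / AUG Met — identical.
Codon 2: UCG Ser / UCG Ser — identical.
Codon 3: CAG Gln / CAG Gln — identical.
Codon 4: CUU Leu / CUU Leu — identical.
Codon 5: AAA Lys / AAG Lys — synonymous.
Codon 6: CCG Pro / CCA Pro — synonymous.
Codon 7: GGA Gly / GGC Gly — synonymous.
Codon 8: GGA Gly / GGA Gly — identical.
Codon 9: GAG Glu / GAG Glu — identical.
Nonsynonymous differences: 0 → same protein.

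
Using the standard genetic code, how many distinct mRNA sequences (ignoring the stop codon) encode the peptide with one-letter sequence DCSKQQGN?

Asp: 2 codons.
Cys: 2 codons.
Ser: 6 codons.
Lys: 2 codons.
Gln: 2 codons.
Gln: 2 codons.
Gly: 4 codons.
Asn: 2 codons.
2 × 2 × 6 × 2 × 2 × 2 × 4 × 2 = 1536.

1536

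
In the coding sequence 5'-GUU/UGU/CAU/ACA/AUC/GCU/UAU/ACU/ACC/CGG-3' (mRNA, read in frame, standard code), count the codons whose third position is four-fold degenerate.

Codon 1 GUU (Val): third position 4-fold.
Codon 2 UGU (Cys): third position 2-fold.
Codon 3 CAU (His): third position 2-fold.
Codon 4 ACA (Thr): third position 4-fold.
Codon 5 AUC (Ile): third position 3-fold.
Codon 6 GCU (Ala): third position 4-fold.
Codon 7 UAU (Tyr): third position 2-fold.
Codon 8 ACU (Thr): third position 4-fold.
Codon 9 ACC (Thr): third position 4-fold.
Codon 10 CGG (Arg): third position 4-fold.
Four-fold degenerate third positions: 6.

6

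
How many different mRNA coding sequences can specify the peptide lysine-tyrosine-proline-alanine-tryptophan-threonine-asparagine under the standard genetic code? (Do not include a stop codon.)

Lys: 2 codons.
Tyr: 2 codons.
Pro: 4 codons.
Ala: 4 codons.
Trp: 1 codon.
Thr: 4 codons.
Asn: 2 codons.
2 × 2 × 4 × 4 × 1 × 4 × 2 = 512.

512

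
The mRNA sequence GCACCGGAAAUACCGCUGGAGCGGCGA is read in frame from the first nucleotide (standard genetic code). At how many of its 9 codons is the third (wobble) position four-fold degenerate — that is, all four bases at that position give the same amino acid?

Codon 1 GCA (Ala): third position 4-fold.
Codon 2 CCG (Pro): third position 4-fold.
Codon 3 GAA (Glu): third position 2-fold.
Codon 4 AUA (Ile): third position 3-fold.
Codon 5 CCG (Pro): third position 4-fold.
Codon 6 CUG (Leu): third position 4-fold.
Codon 7 GAG (Glu): third position 2-fold.
Codon 8 CGG (Arg): third position 4-fold.
Codon 9 CGA (Arg): third position 4-fold.
Four-fold degenerate third positions: 6.

6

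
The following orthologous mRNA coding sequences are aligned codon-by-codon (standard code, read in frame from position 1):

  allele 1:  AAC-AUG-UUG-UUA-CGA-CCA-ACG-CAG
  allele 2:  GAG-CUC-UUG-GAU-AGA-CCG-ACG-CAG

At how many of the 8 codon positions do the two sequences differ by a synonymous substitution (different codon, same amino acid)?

2

Codon 1: AAC Asn / GAG Glu — nonsynonymous.
Codon 2: AUG Met / CUC Leu — nonsynonymous.
Codon 3: UUG Leu / UUG Leu — identical.
Codon 4: UUA Leu / GAU Asp — nonsynonymous.
Codon 5: CGA Arg / AGA Arg — synonymous.
Codon 6: CCA Pro / CCG Pro — synonymous.
Codon 7: ACG Thr / ACG Thr — identical.
Codon 8: CAG Gln / CAG Gln — identical.
Synonymous differences: 2.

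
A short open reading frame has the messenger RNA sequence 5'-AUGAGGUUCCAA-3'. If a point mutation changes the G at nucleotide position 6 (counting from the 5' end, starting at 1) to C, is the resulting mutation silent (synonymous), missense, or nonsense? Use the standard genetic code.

missense

Position 6 falls in codon 2: AGG → Arg.
After the substitution the codon is AGC → Ser.
Arg ≠ Ser, so this is a missense mutation.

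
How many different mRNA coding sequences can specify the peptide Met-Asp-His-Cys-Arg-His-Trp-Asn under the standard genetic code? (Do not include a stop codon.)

192

Met: 1 codon.
Asp: 2 codons.
His: 2 codons.
Cys: 2 codons.
Arg: 6 codons.
His: 2 codons.
Trp: 1 codon.
Asn: 2 codons.
1 × 2 × 2 × 2 × 6 × 2 × 1 × 2 = 192.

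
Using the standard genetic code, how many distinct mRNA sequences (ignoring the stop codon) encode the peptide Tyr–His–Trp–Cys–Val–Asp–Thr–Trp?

Tyr: 2 codons.
His: 2 codons.
Trp: 1 codon.
Cys: 2 codons.
Val: 4 codons.
Asp: 2 codons.
Thr: 4 codons.
Trp: 1 codon.
2 × 2 × 1 × 2 × 4 × 2 × 4 × 1 = 256.

256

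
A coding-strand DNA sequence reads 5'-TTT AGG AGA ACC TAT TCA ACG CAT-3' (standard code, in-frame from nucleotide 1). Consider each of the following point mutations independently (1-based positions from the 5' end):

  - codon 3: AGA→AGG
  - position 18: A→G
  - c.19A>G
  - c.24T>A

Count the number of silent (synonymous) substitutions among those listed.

2

Codon 3: AGA (Arg) → AGG (Arg) — synonymous.
Codon 6: TCA (Ser) → TCG (Ser) — synonymous.
Codon 7: ACG (Thr) → GCG (Ala) — missense.
Codon 8: CAT (His) → CAA (Gln) — missense.
Synonymous: 2 of 4.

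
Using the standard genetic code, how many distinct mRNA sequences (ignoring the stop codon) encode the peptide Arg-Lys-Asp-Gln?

Arg: 6 codons.
Lys: 2 codons.
Asp: 2 codons.
Gln: 2 codons.
6 × 2 × 2 × 2 = 48.

48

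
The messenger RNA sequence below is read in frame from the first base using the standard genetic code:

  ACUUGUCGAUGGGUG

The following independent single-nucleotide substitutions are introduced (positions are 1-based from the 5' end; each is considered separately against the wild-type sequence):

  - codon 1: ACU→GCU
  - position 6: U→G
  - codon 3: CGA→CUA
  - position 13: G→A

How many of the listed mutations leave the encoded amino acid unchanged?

Codon 1: ACU (Thr) → GCU (Ala) — missense.
Codon 2: UGU (Cys) → UGG (Trp) — missense.
Codon 3: CGA (Arg) → CUA (Leu) — missense.
Codon 5: GUG (Val) → AUG (Met) — missense.
Synonymous: 0 of 4.

0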